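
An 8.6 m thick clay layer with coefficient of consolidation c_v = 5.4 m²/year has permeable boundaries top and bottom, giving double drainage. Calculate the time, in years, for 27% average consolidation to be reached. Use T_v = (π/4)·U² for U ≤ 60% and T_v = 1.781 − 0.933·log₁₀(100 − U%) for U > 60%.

t ≈ 0.196 years

Drainage path length: H_d = H/2 = 4.3 m (double drainage).
U ≤ 60%: T_v = (π/4)·U² = (π/4)×0.27² = 0.057256.
t = T_v·H_d²/c_v = 0.057256×4.3²/5.4 = 0.196 years.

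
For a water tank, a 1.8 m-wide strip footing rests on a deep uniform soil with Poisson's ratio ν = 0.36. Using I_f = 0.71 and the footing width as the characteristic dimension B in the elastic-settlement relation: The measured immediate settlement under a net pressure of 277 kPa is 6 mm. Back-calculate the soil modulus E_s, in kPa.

S_e = q·B·(1−ν²)/E_s · I_f  ⇒  E_s = q·B·(1−ν²)·I_f / S_e.
E_s = 277 × 1.8 × 0.8704 × 0.71 / 0.006 = 51350 kPa

E_s ≈ 51400 kPa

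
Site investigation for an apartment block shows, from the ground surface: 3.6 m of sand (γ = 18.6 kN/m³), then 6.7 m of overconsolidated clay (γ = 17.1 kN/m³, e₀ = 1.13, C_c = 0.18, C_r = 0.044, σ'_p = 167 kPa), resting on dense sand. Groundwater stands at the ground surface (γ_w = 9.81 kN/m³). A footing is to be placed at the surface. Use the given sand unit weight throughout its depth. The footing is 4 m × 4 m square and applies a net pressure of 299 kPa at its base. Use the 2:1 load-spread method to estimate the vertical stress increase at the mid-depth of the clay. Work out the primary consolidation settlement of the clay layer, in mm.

Mid-depth of clay below the ground surface: z = 3.6 + 6.7/2 = 6.95 m.
Total vertical stress at mid-clay: σ_v = 18.6×3.6 + 17.1×3.35 = 124.25 kPa.
Pore pressure: u = 9.81×(6.95 − 0) = 68.18 kPa.
Initial effective stress: σ'_0 = σ_v − u = 124.25 − 68.18 = 56.07 kPa.
Stress increase at mid-clay by the 2:1 spreading method:
Δσ = qBL/((B+z)(L+z)) = 299×4×4/((4+6.95)(4+6.95)) = 39.899 kPa
Final effective stress: σ'_f = 56.07 + 39.899 = 95.969 kPa.
σ'_f = 95.969 ≤ σ'_p = 167 kPa, so the clay remains overconsolidated and only the recompression index applies:
S_c = C_r·H/(1+e₀)·log₁₀(σ'_f/σ'_0) = 0.044×6.7/2.13×log₁₀(95.969/56.07)
    = 0.1384 × 0.2334 = 0.0323 m

S_c ≈ 32.3 mm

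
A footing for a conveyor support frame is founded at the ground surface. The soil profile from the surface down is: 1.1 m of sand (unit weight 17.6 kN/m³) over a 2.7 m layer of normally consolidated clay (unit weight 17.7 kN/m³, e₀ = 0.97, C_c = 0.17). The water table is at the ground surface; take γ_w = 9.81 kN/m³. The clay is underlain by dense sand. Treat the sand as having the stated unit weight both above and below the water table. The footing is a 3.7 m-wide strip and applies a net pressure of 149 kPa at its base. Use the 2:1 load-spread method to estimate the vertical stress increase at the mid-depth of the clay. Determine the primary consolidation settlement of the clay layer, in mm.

S_c ≈ 175 mm

Mid-depth of clay below the ground surface: z = 1.1 + 2.7/2 = 2.45 m.
Total vertical stress at mid-clay: σ_v = 17.6×1.1 + 17.7×1.35 = 43.255 kPa.
Pore pressure: u = 9.81×(2.45 − 0) = 24.035 kPa.
Initial effective stress: σ'_0 = σ_v − u = 43.255 − 24.035 = 19.22 kPa.
Stress increase at mid-clay by the 2:1 spreading method:
Δσ = qB/(B+z) = 149×3.7/(3.7+2.45) = 89.642 kPa
Final effective stress: σ'_f = σ'_0 + Δσ = 19.22 + 89.642 = 108.86 kPa.
Normally consolidated clay, so the full stress increment lies on the virgin compression line:
S_c = C_c·H/(1+e₀)·log₁₀(σ'_f/σ'_0) = 0.17×2.7/(1+0.97)×log₁₀(108.86/19.22)
    = 0.23299 × 0.75311 = 0.1755 m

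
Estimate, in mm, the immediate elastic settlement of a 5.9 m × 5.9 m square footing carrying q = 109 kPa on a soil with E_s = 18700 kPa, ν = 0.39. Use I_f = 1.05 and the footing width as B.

Immediate (elastic) settlement: S_e = q·B·(1−ν²)/E_s · I_f.
S_e = 109 × 5.9 × (1 − 0.39²) / 18700 × 1.05
    = 109 × 5.9 × 0.8479 / 18700 × 1.05
    = 0.03062 m = 30.62 mm

S_e ≈ 30.6 mm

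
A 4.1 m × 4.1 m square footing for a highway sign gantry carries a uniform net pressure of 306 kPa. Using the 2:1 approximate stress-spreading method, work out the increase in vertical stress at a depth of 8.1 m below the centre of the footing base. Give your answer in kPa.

By the 2:1 method the load spreads at 1 horizontal : 2 vertical, so at depth z the loaded area has grown by z in each plan dimension:
Δσ = qBL/((B+z)(L+z)) = 306×4.1×4.1/((4.1+8.1)(4.1+8.1)) = 34.56 kPa

Δσ_z ≈ 34.6 kPa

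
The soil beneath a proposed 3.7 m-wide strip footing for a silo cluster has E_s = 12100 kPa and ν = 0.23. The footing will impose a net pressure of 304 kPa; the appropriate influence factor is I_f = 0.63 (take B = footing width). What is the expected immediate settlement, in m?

S_e ≈ 0.0555 m

Immediate (elastic) settlement: S_e = q·B·(1−ν²)/E_s · I_f.
S_e = 304 × 3.7 × (1 − 0.23²) / 12100 × 0.63
    = 304 × 3.7 × 0.9471 / 12100 × 0.63
    = 0.05547 m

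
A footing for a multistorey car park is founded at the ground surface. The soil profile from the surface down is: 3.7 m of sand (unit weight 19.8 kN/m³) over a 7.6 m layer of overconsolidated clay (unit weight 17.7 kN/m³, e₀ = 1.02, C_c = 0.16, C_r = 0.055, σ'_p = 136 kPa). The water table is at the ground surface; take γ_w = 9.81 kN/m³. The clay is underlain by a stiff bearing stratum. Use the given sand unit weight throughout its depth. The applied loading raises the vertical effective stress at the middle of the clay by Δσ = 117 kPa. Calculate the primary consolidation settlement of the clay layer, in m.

Mid-depth of clay below the ground surface: z = 3.7 + 7.6/2 = 7.5 m.
Total vertical stress at mid-clay: σ_v = 19.8×3.7 + 17.7×3.8 = 140.52 kPa.
Pore pressure: u = 9.81×(7.5 − 0) = 73.575 kPa.
Initial effective stress: σ'_0 = σ_v − u = 140.52 − 73.575 = 66.945 kPa.
Final effective stress: σ'_f = 66.945 + 117 = 183.94 kPa.
σ'_f = 183.94 > σ'_p = 136 kPa, so the stress path crosses the preconsolidation pressure — recompression up to σ'_p, then virgin compression beyond:
S_c = H/(1+e₀)·[C_r·log₁₀(σ'_p/σ'_0) + C_c·log₁₀(σ'_f/σ'_p)]
    = 7.6/2.02 × [0.055×log₁₀(136/66.945) + 0.16×log₁₀(183.94/136)]
    = 3.7624 × [0.01693 + 0.020982] = 0.1426 m

S_c ≈ 0.143 m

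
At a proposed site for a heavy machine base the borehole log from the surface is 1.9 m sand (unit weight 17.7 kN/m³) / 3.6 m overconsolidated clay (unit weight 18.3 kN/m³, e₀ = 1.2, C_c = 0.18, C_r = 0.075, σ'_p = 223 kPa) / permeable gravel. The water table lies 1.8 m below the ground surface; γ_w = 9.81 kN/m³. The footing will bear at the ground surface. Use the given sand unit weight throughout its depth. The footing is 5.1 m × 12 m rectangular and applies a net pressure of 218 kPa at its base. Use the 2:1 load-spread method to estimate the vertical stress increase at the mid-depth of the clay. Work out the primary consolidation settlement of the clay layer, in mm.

Mid-depth of clay below the ground surface: z = 1.9 + 3.6/2 = 3.7 m.
Total vertical stress at mid-clay: σ_v = 17.7×1.9 + 18.3×1.8 = 66.57 kPa.
Pore pressure: u = 9.81×(3.7 − 1.8) = 18.639 kPa.
Initial effective stress: σ'_0 = σ_v − u = 66.57 − 18.639 = 47.931 kPa.
Stress increase at mid-clay by the 2:1 spreading method:
Δσ = qBL/((B+z)(L+z)) = 218×5.1×12/((5.1+3.7)(12+3.7)) = 96.566 kPa
Final effective stress: σ'_f = 47.931 + 96.566 = 144.5 kPa.
σ'_f = 144.5 ≤ σ'_p = 223 kPa, so the clay remains overconsolidated and only the recompression index applies:
S_c = C_r·H/(1+e₀)·log₁₀(σ'_f/σ'_0) = 0.075×3.6/2.2×log₁₀(144.5/47.931)
    = 0.12273 × 0.47925 = 0.05882 m

S_c ≈ 58.8 mm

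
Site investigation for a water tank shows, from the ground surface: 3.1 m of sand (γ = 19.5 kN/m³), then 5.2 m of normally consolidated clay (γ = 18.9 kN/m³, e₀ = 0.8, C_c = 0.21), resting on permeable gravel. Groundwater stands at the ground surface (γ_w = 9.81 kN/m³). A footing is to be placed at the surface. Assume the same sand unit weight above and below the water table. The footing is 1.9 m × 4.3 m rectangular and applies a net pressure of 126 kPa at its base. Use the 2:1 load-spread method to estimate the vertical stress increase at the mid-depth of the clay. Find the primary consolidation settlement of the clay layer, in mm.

Mid-depth of clay below the ground surface: z = 3.1 + 5.2/2 = 5.7 m.
Total vertical stress at mid-clay: σ_v = 19.5×3.1 + 18.9×2.6 = 109.59 kPa.
Pore pressure: u = 9.81×(5.7 − 0) = 55.917 kPa.
Initial effective stress: σ'_0 = σ_v − u = 109.59 − 55.917 = 53.673 kPa.
Stress increase at mid-clay by the 2:1 spreading method:
Δσ = qBL/((B+z)(L+z)) = 126×1.9×4.3/((1.9+5.7)(4.3+5.7)) = 13.545 kPa
Final effective stress: σ'_f = σ'_0 + Δσ = 53.673 + 13.545 = 67.218 kPa.
Normally consolidated clay, so the full stress increment lies on the virgin compression line:
S_c = C_c·H/(1+e₀)·log₁₀(σ'_f/σ'_0) = 0.21×5.2/(1+0.8)×log₁₀(67.218/53.673)
    = 0.60667 × 0.09773 = 0.05929 m

S_c ≈ 59.3 mm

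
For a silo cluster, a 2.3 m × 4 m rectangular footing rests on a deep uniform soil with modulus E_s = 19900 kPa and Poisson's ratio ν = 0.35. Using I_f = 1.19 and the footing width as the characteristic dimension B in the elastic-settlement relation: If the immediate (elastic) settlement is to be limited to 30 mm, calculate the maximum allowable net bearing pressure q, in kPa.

q ≈ 249 kPa

S_e = q·B·(1−ν²)/E_s · I_f  ⇒  q = S_e·E_s / (B·(1−ν²)·I_f).
q = 0.03 × 19900 / (2.3 × 0.8775 × 1.19) = 248.6 kPa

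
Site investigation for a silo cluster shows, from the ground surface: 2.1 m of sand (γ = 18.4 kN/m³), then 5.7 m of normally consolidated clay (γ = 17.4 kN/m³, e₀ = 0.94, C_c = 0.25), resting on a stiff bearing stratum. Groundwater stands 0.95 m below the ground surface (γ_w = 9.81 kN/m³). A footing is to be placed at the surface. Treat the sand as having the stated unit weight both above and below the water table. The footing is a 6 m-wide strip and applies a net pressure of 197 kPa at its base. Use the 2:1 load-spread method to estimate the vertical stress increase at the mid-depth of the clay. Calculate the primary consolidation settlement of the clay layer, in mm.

S_c ≈ 371 mm

Mid-depth of clay below the ground surface: z = 2.1 + 5.7/2 = 4.95 m.
Total vertical stress at mid-clay: σ_v = 18.4×2.1 + 17.4×2.85 = 88.23 kPa.
Pore pressure: u = 9.81×(4.95 − 0.95) = 39.24 kPa.
Initial effective stress: σ'_0 = σ_v − u = 88.23 − 39.24 = 48.99 kPa.
Stress increase at mid-clay by the 2:1 spreading method:
Δσ = qB/(B+z) = 197×6/(6+4.95) = 107.95 kPa
Final effective stress: σ'_f = σ'_0 + Δσ = 48.99 + 107.95 = 156.94 kPa.
Normally consolidated clay, so the full stress increment lies on the virgin compression line:
S_c = C_c·H/(1+e₀)·log₁₀(σ'_f/σ'_0) = 0.25×5.7/(1+0.94)×log₁₀(156.94/48.99)
    = 0.73454 × 0.50563 = 0.3714 m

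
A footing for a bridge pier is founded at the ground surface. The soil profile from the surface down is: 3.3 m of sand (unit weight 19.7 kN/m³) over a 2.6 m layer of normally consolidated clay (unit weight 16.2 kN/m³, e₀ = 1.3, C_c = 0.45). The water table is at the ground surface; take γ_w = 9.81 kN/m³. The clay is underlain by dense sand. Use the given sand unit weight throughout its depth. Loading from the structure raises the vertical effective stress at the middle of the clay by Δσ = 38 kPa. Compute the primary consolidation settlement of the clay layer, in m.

Mid-depth of clay below the ground surface: z = 3.3 + 2.6/2 = 4.6 m.
Total vertical stress at mid-clay: σ_v = 19.7×3.3 + 16.2×1.3 = 86.07 kPa.
Pore pressure: u = 9.81×(4.6 − 0) = 45.126 kPa.
Initial effective stress: σ'_0 = σ_v − u = 86.07 − 45.126 = 40.944 kPa.
Final effective stress: σ'_f = σ'_0 + Δσ = 40.944 + 38 = 78.944 kPa.
Normally consolidated clay, so the full stress increment lies on the virgin compression line:
S_c = C_c·H/(1+e₀)·log₁₀(σ'_f/σ'_0) = 0.45×2.6/(1+1.3)×log₁₀(78.944/40.944)
    = 0.5087 × 0.28513 = 0.145 m

S_c ≈ 0.145 m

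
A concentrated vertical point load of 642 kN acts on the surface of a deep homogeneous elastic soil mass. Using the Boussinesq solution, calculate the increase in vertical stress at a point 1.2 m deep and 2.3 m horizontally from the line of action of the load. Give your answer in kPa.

Boussinesq vertical stress below a point load on an elastic half-space:
Δσ_z = 3P/(2πz²) · [1 + (r/z)²]^(−5/2)
r/z = 2.3/1.2 = 1.9167; [1+(r/z)²]^(−5/2) = 0.021177.
Δσ_z = 3×642/(2π×1.2²) × 0.021177 = 212.87 × 0.021177 = 4.508 kPa

Δσ_z ≈ 4.51 kPa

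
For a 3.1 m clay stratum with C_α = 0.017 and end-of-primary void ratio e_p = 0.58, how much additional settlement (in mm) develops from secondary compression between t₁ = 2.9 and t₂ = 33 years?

Secondary compression: S_s = C_α·H/(1+e_p)·log₁₀(t₂/t₁)
S_s = 0.017×3.1/(1+0.58)×log₁₀(33/2.9)
    = 0.03335 × 1.056 = 0.03523 m

S_s ≈ 35.2 mm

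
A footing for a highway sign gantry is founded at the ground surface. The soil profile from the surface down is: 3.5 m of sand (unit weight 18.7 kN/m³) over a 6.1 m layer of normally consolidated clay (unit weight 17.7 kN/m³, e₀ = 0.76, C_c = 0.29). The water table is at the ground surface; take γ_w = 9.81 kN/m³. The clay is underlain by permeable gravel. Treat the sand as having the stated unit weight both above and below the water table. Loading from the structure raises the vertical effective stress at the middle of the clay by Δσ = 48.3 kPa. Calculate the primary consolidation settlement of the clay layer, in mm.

Mid-depth of clay below the ground surface: z = 3.5 + 6.1/2 = 6.55 m.
Total vertical stress at mid-clay: σ_v = 18.7×3.5 + 17.7×3.05 = 119.44 kPa.
Pore pressure: u = 9.81×(6.55 − 0) = 64.255 kPa.
Initial effective stress: σ'_0 = σ_v − u = 119.44 − 64.255 = 55.185 kPa.
Final effective stress: σ'_f = σ'_0 + Δσ = 55.185 + 48.3 = 103.48 kPa.
Normally consolidated clay, so the full stress increment lies on the virgin compression line:
S_c = C_c·H/(1+e₀)·log₁₀(σ'_f/σ'_0) = 0.29×6.1/(1+0.76)×log₁₀(103.48/55.185)
    = 1.0051 × 0.27304 = 0.2744 m

S_c ≈ 274 mm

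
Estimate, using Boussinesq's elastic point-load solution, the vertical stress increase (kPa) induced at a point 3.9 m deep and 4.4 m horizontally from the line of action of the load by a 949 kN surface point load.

Boussinesq vertical stress below a point load on an elastic half-space:
Δσ_z = 3P/(2πz²) · [1 + (r/z)²]^(−5/2)
r/z = 4.4/3.9 = 1.1282; [1+(r/z)²]^(−5/2) = 0.1284.
Δσ_z = 3×949/(2π×3.9²) × 0.1284 = 29.791 × 0.1284 = 3.825 kPa

Δσ_z ≈ 3.83 kPa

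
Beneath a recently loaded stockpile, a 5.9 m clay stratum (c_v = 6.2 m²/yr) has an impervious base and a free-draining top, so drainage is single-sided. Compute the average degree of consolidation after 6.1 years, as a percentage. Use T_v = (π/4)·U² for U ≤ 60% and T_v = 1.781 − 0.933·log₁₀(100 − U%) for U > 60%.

Drainage path length: H_d = H = 5.9 m (single drainage).
T_v = c_v·t/H_d² = 6.2×6.1/5.9² = 1.0865.
T_v = 1.0865 corresponds to the U > 60% branch:
U = 1 − 10^((1.781 − T_v)/0.933)/100 = 0.9445

U ≈ 94.4 %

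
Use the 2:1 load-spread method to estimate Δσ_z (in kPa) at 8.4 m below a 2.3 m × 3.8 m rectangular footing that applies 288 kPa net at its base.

By the 2:1 method the load spreads at 1 horizontal : 2 vertical, so at depth z the loaded area has grown by z in each plan dimension:
Δσ = qBL/((B+z)(L+z)) = 288×2.3×3.8/((2.3+8.4)(3.8+8.4)) = 19.282 kPa

Δσ_z ≈ 19.3 kPa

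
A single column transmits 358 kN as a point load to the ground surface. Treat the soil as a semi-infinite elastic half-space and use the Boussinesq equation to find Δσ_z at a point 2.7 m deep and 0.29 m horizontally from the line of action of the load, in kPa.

Boussinesq vertical stress below a point load on an elastic half-space:
Δσ_z = 3P/(2πz²) · [1 + (r/z)²]^(−5/2)
r/z = 0.29/2.7 = 0.10741; [1+(r/z)²]^(−5/2) = 0.97173.
Δσ_z = 3×358/(2π×2.7²) × 0.97173 = 23.448 × 0.97173 = 22.79 kPa

Δσ_z ≈ 22.8 kPa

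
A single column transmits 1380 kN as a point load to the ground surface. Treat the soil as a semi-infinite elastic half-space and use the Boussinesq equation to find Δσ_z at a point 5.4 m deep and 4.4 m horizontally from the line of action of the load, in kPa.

Boussinesq vertical stress below a point load on an elastic half-space:
Δσ_z = 3P/(2πz²) · [1 + (r/z)²]^(−5/2)
r/z = 4.4/5.4 = 0.81481; [1+(r/z)²]^(−5/2) = 0.28001.
Δσ_z = 3×1380/(2π×5.4²) × 0.28001 = 22.596 × 0.28001 = 6.327 kPa

Δσ_z ≈ 6.33 kPa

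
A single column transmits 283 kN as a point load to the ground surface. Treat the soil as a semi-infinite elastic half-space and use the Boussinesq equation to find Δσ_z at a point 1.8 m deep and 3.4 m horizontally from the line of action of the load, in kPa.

Δσ_z ≈ 0.935 kPa

Boussinesq vertical stress below a point load on an elastic half-space:
Δσ_z = 3P/(2πz²) · [1 + (r/z)²]^(−5/2)
r/z = 3.4/1.8 = 1.8889; [1+(r/z)²]^(−5/2) = 0.022424.
Δσ_z = 3×283/(2π×1.8²) × 0.022424 = 41.704 × 0.022424 = 0.9352 kPa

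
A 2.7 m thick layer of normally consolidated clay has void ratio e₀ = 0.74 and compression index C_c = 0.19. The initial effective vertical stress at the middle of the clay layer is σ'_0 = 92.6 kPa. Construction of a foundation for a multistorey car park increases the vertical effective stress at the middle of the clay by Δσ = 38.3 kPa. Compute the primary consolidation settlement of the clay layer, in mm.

S_c ≈ 44.3 mm

Final effective stress: σ'_f = σ'_0 + Δσ = 92.6 + 38.3 = 130.9 kPa.
Normally consolidated clay, so the full stress increment lies on the virgin compression line:
S_c = C_c·H/(1+e₀)·log₁₀(σ'_f/σ'_0) = 0.19×2.7/(1+0.74)×log₁₀(130.9/92.6)
    = 0.29483 × 0.15033 = 0.04432 m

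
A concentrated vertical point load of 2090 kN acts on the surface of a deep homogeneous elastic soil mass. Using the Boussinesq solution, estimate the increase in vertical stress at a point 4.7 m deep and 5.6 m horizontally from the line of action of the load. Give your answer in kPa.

Boussinesq vertical stress below a point load on an elastic half-space:
Δσ_z = 3P/(2πz²) · [1 + (r/z)²]^(−5/2)
r/z = 5.6/4.7 = 1.1915; [1+(r/z)²]^(−5/2) = 0.1098.
Δσ_z = 3×2090/(2π×4.7²) × 0.1098 = 45.174 × 0.1098 = 4.96 kPa

Δσ_z ≈ 4.96 kPa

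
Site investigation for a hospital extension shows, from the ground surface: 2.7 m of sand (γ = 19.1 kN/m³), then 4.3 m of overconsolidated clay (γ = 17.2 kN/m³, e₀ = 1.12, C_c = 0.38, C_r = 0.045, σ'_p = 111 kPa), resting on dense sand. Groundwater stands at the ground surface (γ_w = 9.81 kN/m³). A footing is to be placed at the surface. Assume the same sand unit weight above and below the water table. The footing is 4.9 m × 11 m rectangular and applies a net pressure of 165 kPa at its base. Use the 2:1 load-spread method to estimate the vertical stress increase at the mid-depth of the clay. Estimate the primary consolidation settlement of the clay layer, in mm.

S_c ≈ 34.8 mm

Mid-depth of clay below the ground surface: z = 2.7 + 4.3/2 = 4.85 m.
Total vertical stress at mid-clay: σ_v = 19.1×2.7 + 17.2×2.15 = 88.55 kPa.
Pore pressure: u = 9.81×(4.85 − 0) = 47.578 kPa.
Initial effective stress: σ'_0 = σ_v − u = 88.55 − 47.578 = 40.972 kPa.
Stress increase at mid-clay by the 2:1 spreading method:
Δσ = qBL/((B+z)(L+z)) = 165×4.9×11/((4.9+4.85)(11+4.85)) = 57.549 kPa
Final effective stress: σ'_f = 40.972 + 57.549 = 98.521 kPa.
σ'_f = 98.521 ≤ σ'_p = 111 kPa, so the clay remains overconsolidated and only the recompression index applies:
S_c = C_r·H/(1+e₀)·log₁₀(σ'_f/σ'_0) = 0.045×4.3/2.12×log₁₀(98.521/40.972)
    = 0.091274 × 0.38104 = 0.03478 m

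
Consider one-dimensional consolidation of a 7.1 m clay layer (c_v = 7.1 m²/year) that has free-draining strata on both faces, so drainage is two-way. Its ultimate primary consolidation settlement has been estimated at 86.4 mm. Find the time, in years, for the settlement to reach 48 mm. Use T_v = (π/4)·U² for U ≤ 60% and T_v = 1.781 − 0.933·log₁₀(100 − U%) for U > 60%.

t ≈ 0.43 years

Drainage path length: H_d = H/2 = 3.55 m (double drainage).
U = S(t)/S_ult = 48/86.4 = 0.5556.
U ≤ 60%: T_v = (π/4)·U² = (π/4)×0.55556² = 0.24241.
t = T_v·H_d²/c_v = 0.24241×3.55²/7.1 = 0.4303 years.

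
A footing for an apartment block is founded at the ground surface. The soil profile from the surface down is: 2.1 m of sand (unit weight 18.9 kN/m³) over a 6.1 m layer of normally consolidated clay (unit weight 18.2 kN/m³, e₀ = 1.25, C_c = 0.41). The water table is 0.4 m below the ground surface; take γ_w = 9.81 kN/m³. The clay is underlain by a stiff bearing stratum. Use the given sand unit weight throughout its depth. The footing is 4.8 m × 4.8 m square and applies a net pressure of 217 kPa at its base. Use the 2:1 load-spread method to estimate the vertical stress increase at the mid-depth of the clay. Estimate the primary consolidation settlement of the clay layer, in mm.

Mid-depth of clay below the ground surface: z = 2.1 + 6.1/2 = 5.15 m.
Total vertical stress at mid-clay: σ_v = 18.9×2.1 + 18.2×3.05 = 95.2 kPa.
Pore pressure: u = 9.81×(5.15 − 0.4) = 46.598 kPa.
Initial effective stress: σ'_0 = σ_v − u = 95.2 − 46.598 = 48.602 kPa.
Stress increase at mid-clay by the 2:1 spreading method:
Δσ = qBL/((B+z)(L+z)) = 217×4.8×4.8/((4.8+5.15)(4.8+5.15)) = 50.501 kPa
Final effective stress: σ'_f = σ'_0 + Δσ = 48.602 + 50.501 = 99.103 kPa.
Normally consolidated clay, so the full stress increment lies on the virgin compression line:
S_c = C_c·H/(1+e₀)·log₁₀(σ'_f/σ'_0) = 0.41×6.1/(1+1.25)×log₁₀(99.103/48.602)
    = 1.1116 × 0.30943 = 0.344 m

S_c ≈ 344 mm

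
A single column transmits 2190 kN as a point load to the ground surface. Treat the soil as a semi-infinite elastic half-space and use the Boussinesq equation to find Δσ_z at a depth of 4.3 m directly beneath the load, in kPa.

Δσ_z ≈ 56.6 kPa

Boussinesq vertical stress below a point load on an elastic half-space:
Δσ_z = 3P/(2πz²) · [1 + (r/z)²]^(−5/2)
r/z = 0/4.3 = 0; [1+(r/z)²]^(−5/2) = 1.
Δσ_z = 3×2190/(2π×4.3²) × 1 = 56.552 × 1 = 56.55 kPa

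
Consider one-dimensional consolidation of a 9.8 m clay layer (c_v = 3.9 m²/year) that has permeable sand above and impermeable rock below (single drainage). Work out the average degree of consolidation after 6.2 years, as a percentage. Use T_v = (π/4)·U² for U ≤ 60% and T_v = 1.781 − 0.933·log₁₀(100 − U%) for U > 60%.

U ≈ 56.6 %

Drainage path length: H_d = H = 9.8 m (single drainage).
T_v = c_v·t/H_d² = 3.9×6.2/9.8² = 0.25177.
T_v = 0.25177 corresponds to the U ≤ 60% branch:
U = √(4T_v/π) = 0.5662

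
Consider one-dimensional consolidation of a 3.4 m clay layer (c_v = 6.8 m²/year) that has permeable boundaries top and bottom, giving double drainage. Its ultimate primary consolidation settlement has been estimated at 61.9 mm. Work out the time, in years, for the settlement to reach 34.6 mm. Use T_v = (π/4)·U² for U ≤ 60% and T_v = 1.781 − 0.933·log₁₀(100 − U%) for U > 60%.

Drainage path length: H_d = H/2 = 1.7 m (double drainage).
U = S(t)/S_ult = 34.6/61.9 = 0.559.
U ≤ 60%: T_v = (π/4)·U² = (π/4)×0.55897² = 0.24539.
t = T_v·H_d²/c_v = 0.24539×1.7²/6.8 = 0.1043 years.

t ≈ 0.104 years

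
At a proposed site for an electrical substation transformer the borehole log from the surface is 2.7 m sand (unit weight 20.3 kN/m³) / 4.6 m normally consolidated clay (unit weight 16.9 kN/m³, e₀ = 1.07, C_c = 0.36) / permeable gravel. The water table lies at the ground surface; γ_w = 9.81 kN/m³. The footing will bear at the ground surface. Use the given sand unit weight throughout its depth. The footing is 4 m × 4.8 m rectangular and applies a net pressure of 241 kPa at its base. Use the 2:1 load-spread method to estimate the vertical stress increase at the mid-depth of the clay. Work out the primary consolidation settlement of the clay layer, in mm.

Mid-depth of clay below the ground surface: z = 2.7 + 4.6/2 = 5 m.
Total vertical stress at mid-clay: σ_v = 20.3×2.7 + 16.9×2.3 = 93.68 kPa.
Pore pressure: u = 9.81×(5 − 0) = 49.05 kPa.
Initial effective stress: σ'_0 = σ_v − u = 93.68 − 49.05 = 44.63 kPa.
Stress increase at mid-clay by the 2:1 spreading method:
Δσ = qBL/((B+z)(L+z)) = 241×4×4.8/((4+5)(4.8+5)) = 52.463 kPa
Final effective stress: σ'_f = σ'_0 + Δσ = 44.63 + 52.463 = 97.093 kPa.
Normally consolidated clay, so the full stress increment lies on the virgin compression line:
S_c = C_c·H/(1+e₀)·log₁₀(σ'_f/σ'_0) = 0.36×4.6/(1+1.07)×log₁₀(97.093/44.63)
    = 0.8 × 0.33756 = 0.27 m

S_c ≈ 270 mm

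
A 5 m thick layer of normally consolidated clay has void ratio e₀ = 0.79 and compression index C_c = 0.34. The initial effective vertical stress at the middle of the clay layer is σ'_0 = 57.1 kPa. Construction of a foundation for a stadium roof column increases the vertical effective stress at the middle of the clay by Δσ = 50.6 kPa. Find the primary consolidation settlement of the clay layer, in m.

S_c ≈ 0.262 m

Final effective stress: σ'_f = σ'_0 + Δσ = 57.1 + 50.6 = 107.7 kPa.
Normally consolidated clay, so the full stress increment lies on the virgin compression line:
S_c = C_c·H/(1+e₀)·log₁₀(σ'_f/σ'_0) = 0.34×5/(1+0.79)×log₁₀(107.7/57.1)
    = 0.94972 × 0.27558 = 0.2617 m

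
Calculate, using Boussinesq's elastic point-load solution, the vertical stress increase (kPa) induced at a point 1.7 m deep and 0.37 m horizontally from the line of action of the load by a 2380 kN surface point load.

Boussinesq vertical stress below a point load on an elastic half-space:
Δσ_z = 3P/(2πz²) · [1 + (r/z)²]^(−5/2)
r/z = 0.37/1.7 = 0.21765; [1+(r/z)²]^(−5/2) = 0.89074.
Δσ_z = 3×2380/(2π×1.7²) × 0.89074 = 393.21 × 0.89074 = 350.2 kPa

Δσ_z ≈ 350 kPa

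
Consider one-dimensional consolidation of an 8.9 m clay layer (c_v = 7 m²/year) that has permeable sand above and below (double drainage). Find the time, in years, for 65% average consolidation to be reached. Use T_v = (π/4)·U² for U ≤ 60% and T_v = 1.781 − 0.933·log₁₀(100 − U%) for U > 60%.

Drainage path length: H_d = H/2 = 4.45 m (double drainage).
U > 60%: T_v = 1.781 − 0.933·log₁₀(100 − 65) = 0.34038.
t = T_v·H_d²/c_v = 0.34038×4.45²/7 = 0.9629 years.

t ≈ 0.963 years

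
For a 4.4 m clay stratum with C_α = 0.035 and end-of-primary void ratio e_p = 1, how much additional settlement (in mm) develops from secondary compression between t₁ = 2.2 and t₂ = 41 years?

Secondary compression: S_s = C_α·H/(1+e_p)·log₁₀(t₂/t₁)
S_s = 0.035×4.4/(1+1)×log₁₀(41/2.2)
    = 0.077 × 1.27 = 0.09782 m

S_s ≈ 97.8 mm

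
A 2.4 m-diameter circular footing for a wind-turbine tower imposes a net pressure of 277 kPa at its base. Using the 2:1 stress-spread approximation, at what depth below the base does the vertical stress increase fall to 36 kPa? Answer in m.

z ≈ 4.26 m

2:1 spreading — at depth z the loaded area has grown by z in each plan dimension:
qD²/(D+z)² = Δσ_z ⇒ z = D(√(q/Δσ_z) − 1) = 2.4×(√(277/36) − 1) = 4.257 m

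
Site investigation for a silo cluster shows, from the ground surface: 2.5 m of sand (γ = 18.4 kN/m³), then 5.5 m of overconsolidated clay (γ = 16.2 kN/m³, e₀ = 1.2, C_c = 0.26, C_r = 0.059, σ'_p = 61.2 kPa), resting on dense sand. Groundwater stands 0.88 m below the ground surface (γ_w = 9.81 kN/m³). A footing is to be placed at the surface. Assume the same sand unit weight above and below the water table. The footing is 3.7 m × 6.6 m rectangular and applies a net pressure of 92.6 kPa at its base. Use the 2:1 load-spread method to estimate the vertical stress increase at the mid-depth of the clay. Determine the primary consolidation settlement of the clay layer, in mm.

S_c ≈ 49.9 mm

Mid-depth of clay below the ground surface: z = 2.5 + 5.5/2 = 5.25 m.
Total vertical stress at mid-clay: σ_v = 18.4×2.5 + 16.2×2.75 = 90.55 kPa.
Pore pressure: u = 9.81×(5.25 − 0.88) = 42.87 kPa.
Initial effective stress: σ'_0 = σ_v − u = 90.55 − 42.87 = 47.68 kPa.
Stress increase at mid-clay by the 2:1 spreading method:
Δσ = qBL/((B+z)(L+z)) = 92.6×3.7×6.6/((3.7+5.25)(6.6+5.25)) = 21.321 kPa
Final effective stress: σ'_f = 47.68 + 21.321 = 69.001 kPa.
σ'_f = 69.001 > σ'_p = 61.2 kPa, so the stress path crosses the preconsolidation pressure — recompression up to σ'_p, then virgin compression beyond:
S_c = H/(1+e₀)·[C_r·log₁₀(σ'_p/σ'_0) + C_c·log₁₀(σ'_f/σ'_p)]
    = 5.5/2.2 × [0.059×log₁₀(61.2/47.68) + 0.26×log₁₀(69.001/61.2)]
    = 2.5 × [0.0063965 + 0.013547] = 0.04986 m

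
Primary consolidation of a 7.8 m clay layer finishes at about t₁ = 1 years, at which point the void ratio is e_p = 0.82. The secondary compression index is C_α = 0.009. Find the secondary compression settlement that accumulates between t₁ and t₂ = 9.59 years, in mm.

Secondary compression: S_s = C_α·H/(1+e_p)·log₁₀(t₂/t₁)
S_s = 0.009×7.8/(1+0.82)×log₁₀(9.59/1)
    = 0.03857 × 0.9818 = 0.03787 m

S_s ≈ 37.9 mm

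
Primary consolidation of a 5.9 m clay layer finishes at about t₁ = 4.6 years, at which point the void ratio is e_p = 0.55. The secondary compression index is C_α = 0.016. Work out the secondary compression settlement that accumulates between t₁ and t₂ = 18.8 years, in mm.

S_s ≈ 37.2 mm

Secondary compression: S_s = C_α·H/(1+e_p)·log₁₀(t₂/t₁)
S_s = 0.016×5.9/(1+0.55)×log₁₀(18.8/4.6)
    = 0.0609 × 0.6114 = 0.03724 m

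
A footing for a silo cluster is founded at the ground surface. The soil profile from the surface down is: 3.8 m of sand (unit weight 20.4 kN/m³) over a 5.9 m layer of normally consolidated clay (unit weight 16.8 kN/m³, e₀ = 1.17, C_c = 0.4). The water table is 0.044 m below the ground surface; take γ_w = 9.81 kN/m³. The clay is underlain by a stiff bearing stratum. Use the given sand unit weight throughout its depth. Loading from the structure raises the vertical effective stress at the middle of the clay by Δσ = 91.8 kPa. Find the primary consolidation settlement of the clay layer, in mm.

S_c ≈ 432 mm

Mid-depth of clay below the ground surface: z = 3.8 + 5.9/2 = 6.75 m.
Total vertical stress at mid-clay: σ_v = 20.4×3.8 + 16.8×2.95 = 127.08 kPa.
Pore pressure: u = 9.81×(6.75 − 0.044) = 65.786 kPa.
Initial effective stress: σ'_0 = σ_v − u = 127.08 − 65.786 = 61.294 kPa.
Final effective stress: σ'_f = σ'_0 + Δσ = 61.294 + 91.8 = 153.09 kPa.
Normally consolidated clay, so the full stress increment lies on the virgin compression line:
S_c = C_c·H/(1+e₀)·log₁₀(σ'_f/σ'_0) = 0.4×5.9/(1+1.17)×log₁₀(153.09/61.294)
    = 1.0876 × 0.39753 = 0.4324 m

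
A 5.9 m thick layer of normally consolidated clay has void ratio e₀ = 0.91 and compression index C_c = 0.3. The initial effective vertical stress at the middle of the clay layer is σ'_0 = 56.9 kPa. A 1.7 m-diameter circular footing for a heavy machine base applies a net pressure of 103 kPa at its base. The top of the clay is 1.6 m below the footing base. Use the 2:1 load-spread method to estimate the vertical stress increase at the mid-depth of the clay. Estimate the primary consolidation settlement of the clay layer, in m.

Mid-depth of clay below the footing base: z = 1.6 + 5.9/2 = 4.55 m.
Stress increase at mid-clay by the 2:1 spreading method:
Δσ ≈ qD²/(D+z)² = 103×1.7²/(1.7+4.55)² = 7.6204 kPa
Final effective stress: σ'_f = σ'_0 + Δσ = 56.9 + 7.6204 = 64.52 kPa.
Normally consolidated clay, so the full stress increment lies on the virgin compression line:
S_c = C_c·H/(1+e₀)·log₁₀(σ'_f/σ'_0) = 0.3×5.9/(1+0.91)×log₁₀(64.52/56.9)
    = 0.9267 × 0.054582 = 0.05058 m

S_c ≈ 0.0506 m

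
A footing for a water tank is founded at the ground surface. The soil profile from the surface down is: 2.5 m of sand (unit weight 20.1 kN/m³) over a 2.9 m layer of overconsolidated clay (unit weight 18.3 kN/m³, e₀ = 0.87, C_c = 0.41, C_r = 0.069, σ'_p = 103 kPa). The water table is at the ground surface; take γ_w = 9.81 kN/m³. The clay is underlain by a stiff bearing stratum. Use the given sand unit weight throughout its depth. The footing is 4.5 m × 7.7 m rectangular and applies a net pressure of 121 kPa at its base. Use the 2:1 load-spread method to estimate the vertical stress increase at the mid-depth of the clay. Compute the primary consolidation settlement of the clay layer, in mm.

Mid-depth of clay below the ground surface: z = 2.5 + 2.9/2 = 3.95 m.
Total vertical stress at mid-clay: σ_v = 20.1×2.5 + 18.3×1.45 = 76.785 kPa.
Pore pressure: u = 9.81×(3.95 − 0) = 38.75 kPa.
Initial effective stress: σ'_0 = σ_v − u = 76.785 − 38.75 = 38.035 kPa.
Stress increase at mid-clay by the 2:1 spreading method:
Δσ = qBL/((B+z)(L+z)) = 121×4.5×7.7/((4.5+3.95)(7.7+3.95)) = 42.59 kPa
Final effective stress: σ'_f = 38.035 + 42.59 = 80.625 kPa.
σ'_f = 80.625 ≤ σ'_p = 103 kPa, so the clay remains overconsolidated and only the recompression index applies:
S_c = C_r·H/(1+e₀)·log₁₀(σ'_f/σ'_0) = 0.069×2.9/1.87×log₁₀(80.625/38.035)
    = 0.10701 × 0.32629 = 0.03491 m

S_c ≈ 34.9 mm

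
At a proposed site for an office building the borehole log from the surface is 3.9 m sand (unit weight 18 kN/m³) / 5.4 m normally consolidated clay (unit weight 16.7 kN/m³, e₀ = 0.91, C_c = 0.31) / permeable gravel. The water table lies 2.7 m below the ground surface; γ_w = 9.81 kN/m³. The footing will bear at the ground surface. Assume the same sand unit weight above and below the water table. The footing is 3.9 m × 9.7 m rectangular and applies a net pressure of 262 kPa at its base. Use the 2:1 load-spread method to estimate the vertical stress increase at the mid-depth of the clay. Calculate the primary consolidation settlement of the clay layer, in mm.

Mid-depth of clay below the ground surface: z = 3.9 + 5.4/2 = 6.6 m.
Total vertical stress at mid-clay: σ_v = 18×3.9 + 16.7×2.7 = 115.29 kPa.
Pore pressure: u = 9.81×(6.6 − 2.7) = 38.259 kPa.
Initial effective stress: σ'_0 = σ_v − u = 115.29 − 38.259 = 77.031 kPa.
Stress increase at mid-clay by the 2:1 spreading method:
Δσ = qBL/((B+z)(L+z)) = 262×3.9×9.7/((3.9+6.6)(9.7+6.6)) = 57.911 kPa
Final effective stress: σ'_f = σ'_0 + Δσ = 77.031 + 57.911 = 134.94 kPa.
Normally consolidated clay, so the full stress increment lies on the virgin compression line:
S_c = C_c·H/(1+e₀)·log₁₀(σ'_f/σ'_0) = 0.31×5.4/(1+0.91)×log₁₀(134.94/77.031)
    = 0.87644 × 0.24348 = 0.2134 m

S_c ≈ 213 mm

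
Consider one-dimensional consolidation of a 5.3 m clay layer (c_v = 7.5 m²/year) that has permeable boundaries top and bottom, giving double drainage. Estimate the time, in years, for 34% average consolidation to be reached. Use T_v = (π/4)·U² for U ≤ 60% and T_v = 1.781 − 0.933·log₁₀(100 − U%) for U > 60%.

t ≈ 0.085 years

Drainage path length: H_d = H/2 = 2.65 m (double drainage).
U ≤ 60%: T_v = (π/4)·U² = (π/4)×0.34² = 0.090792.
t = T_v·H_d²/c_v = 0.090792×2.65²/7.5 = 0.08501 years.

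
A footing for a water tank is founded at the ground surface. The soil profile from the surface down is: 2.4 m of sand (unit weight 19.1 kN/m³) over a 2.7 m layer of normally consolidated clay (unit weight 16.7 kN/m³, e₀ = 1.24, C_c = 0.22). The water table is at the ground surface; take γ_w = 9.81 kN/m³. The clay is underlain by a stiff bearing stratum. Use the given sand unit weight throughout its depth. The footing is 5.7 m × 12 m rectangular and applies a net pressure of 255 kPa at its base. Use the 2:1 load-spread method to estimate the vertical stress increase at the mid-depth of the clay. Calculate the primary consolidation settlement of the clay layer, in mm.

Mid-depth of clay below the ground surface: z = 2.4 + 2.7/2 = 3.75 m.
Total vertical stress at mid-clay: σ_v = 19.1×2.4 + 16.7×1.35 = 68.385 kPa.
Pore pressure: u = 9.81×(3.75 − 0) = 36.788 kPa.
Initial effective stress: σ'_0 = σ_v − u = 68.385 − 36.788 = 31.597 kPa.
Stress increase at mid-clay by the 2:1 spreading method:
Δσ = qBL/((B+z)(L+z)) = 255×5.7×12/((5.7+3.75)(12+3.75)) = 117.19 kPa
Final effective stress: σ'_f = σ'_0 + Δσ = 31.597 + 117.19 = 148.79 kPa.
Normally consolidated clay, so the full stress increment lies on the virgin compression line:
S_c = C_c·H/(1+e₀)·log₁₀(σ'_f/σ'_0) = 0.22×2.7/(1+1.24)×log₁₀(148.79/31.597)
    = 0.26518 × 0.67293 = 0.1784 m

S_c ≈ 178 mm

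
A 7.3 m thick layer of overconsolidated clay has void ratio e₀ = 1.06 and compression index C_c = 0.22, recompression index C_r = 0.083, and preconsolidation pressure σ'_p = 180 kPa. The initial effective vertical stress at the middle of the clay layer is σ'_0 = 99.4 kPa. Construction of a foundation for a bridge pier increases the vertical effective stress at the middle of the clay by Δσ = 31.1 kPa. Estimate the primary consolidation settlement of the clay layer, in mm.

S_c ≈ 34.8 mm

Final effective stress: σ'_f = 99.4 + 31.1 = 130.5 kPa.
σ'_f = 130.5 ≤ σ'_p = 180 kPa, so the clay remains overconsolidated and only the recompression index applies:
S_c = C_r·H/(1+e₀)·log₁₀(σ'_f/σ'_0) = 0.083×7.3/2.06×log₁₀(130.5/99.4)
    = 0.29413 × 0.11822 = 0.03477 m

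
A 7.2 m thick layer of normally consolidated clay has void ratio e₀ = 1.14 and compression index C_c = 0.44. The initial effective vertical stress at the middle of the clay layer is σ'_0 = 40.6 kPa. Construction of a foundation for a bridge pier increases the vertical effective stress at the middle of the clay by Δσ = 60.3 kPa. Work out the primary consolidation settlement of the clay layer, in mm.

S_c ≈ 585 mm

Final effective stress: σ'_f = σ'_0 + Δσ = 40.6 + 60.3 = 100.9 kPa.
Normally consolidated clay, so the full stress increment lies on the virgin compression line:
S_c = C_c·H/(1+e₀)·log₁₀(σ'_f/σ'_0) = 0.44×7.2/(1+1.14)×log₁₀(100.9/40.6)
    = 1.4804 × 0.39537 = 0.5853 m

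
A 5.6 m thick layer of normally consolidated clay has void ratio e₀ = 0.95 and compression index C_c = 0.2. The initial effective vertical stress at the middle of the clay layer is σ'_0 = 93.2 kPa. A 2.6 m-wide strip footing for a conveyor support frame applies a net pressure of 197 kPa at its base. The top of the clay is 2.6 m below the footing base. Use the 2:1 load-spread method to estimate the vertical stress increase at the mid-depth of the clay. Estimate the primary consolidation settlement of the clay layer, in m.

S_c ≈ 0.13 m

Mid-depth of clay below the footing base: z = 2.6 + 5.6/2 = 5.4 m.
Stress increase at mid-clay by the 2:1 spreading method:
Δσ = qB/(B+z) = 197×2.6/(2.6+5.4) = 64.025 kPa
Final effective stress: σ'_f = σ'_0 + Δσ = 93.2 + 64.025 = 157.23 kPa.
Normally consolidated clay, so the full stress increment lies on the virgin compression line:
S_c = C_c·H/(1+e₀)·log₁₀(σ'_f/σ'_0) = 0.2×5.6/(1+0.95)×log₁₀(157.23/93.2)
    = 0.57436 × 0.22712 = 0.1304 m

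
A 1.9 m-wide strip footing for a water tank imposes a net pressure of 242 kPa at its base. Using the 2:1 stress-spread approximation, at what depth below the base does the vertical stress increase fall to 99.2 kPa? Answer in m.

z ≈ 2.74 m

2:1 spreading — at depth z the loaded area has grown by z in each plan dimension:
qB/(B+z) = Δσ_z ⇒ z = qB/Δσ_z − B = 242×1.9/99.2 − 1.9 = 2.735 m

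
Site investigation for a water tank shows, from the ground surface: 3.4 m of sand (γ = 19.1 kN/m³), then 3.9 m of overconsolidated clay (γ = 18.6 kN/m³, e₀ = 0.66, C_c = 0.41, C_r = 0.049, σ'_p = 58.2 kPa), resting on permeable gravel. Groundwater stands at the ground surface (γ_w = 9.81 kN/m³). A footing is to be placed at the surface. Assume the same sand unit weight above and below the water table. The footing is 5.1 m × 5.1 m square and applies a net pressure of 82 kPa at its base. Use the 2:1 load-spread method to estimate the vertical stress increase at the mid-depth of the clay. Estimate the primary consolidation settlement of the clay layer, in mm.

S_c ≈ 75.6 mm

Mid-depth of clay below the ground surface: z = 3.4 + 3.9/2 = 5.35 m.
Total vertical stress at mid-clay: σ_v = 19.1×3.4 + 18.6×1.95 = 101.21 kPa.
Pore pressure: u = 9.81×(5.35 − 0) = 52.483 kPa.
Initial effective stress: σ'_0 = σ_v − u = 101.21 − 52.483 = 48.727 kPa.
Stress increase at mid-clay by the 2:1 spreading method:
Δσ = qBL/((B+z)(L+z)) = 82×5.1×5.1/((5.1+5.35)(5.1+5.35)) = 19.531 kPa
Final effective stress: σ'_f = 48.727 + 19.531 = 68.258 kPa.
σ'_f = 68.258 > σ'_p = 58.2 kPa, so the stress path crosses the preconsolidation pressure — recompression up to σ'_p, then virgin compression beyond:
S_c = H/(1+e₀)·[C_r·log₁₀(σ'_p/σ'_0) + C_c·log₁₀(σ'_f/σ'_p)]
    = 3.9/1.66 × [0.049×log₁₀(58.2/48.727) + 0.41×log₁₀(68.258/58.2)]
    = 2.3494 × [0.0037805 + 0.028385] = 0.07557 m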